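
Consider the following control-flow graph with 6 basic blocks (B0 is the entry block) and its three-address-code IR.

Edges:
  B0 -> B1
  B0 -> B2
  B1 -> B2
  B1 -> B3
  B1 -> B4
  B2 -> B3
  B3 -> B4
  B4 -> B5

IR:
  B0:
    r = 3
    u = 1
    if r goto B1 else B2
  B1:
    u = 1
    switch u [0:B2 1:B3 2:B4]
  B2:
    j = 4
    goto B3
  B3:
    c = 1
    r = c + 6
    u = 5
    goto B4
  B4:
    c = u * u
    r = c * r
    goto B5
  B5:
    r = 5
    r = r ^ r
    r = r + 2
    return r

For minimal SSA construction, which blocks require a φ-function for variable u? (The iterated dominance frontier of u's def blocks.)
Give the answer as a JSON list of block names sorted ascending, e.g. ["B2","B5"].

idom tree: B1←B0 B2←B0 B3←B0 B4←B0 B5←B4
Dom∩ at merges:
  B2: preds {B0,B1}: {B0} ∩ {B0,B1} = {B0}; idom=B0
  B3: preds {B1,B2}: {B0,B1} ∩ {B0,B2} = {B0}; idom=B0
  B4: preds {B1,B3}: {B0,B1} ∩ {B0,B3} = {B0}; idom=B0

DF walk-up:
  B2←B0: walk · to B0
  B2←B1: walk B1 to B0
  B3←B1: walk B1 to B0
  B3←B2: walk B2 to B0
  B4←B1: walk B1 to B0
  B4←B3: walk B3 to B0
  DF(B0)=∅
  DF(B1)={B2,B3,B4}
  DF(B2)={B3}
  DF(B3)={B4}
  DF(B4)=∅
  DF(B5)=∅

φ for u: defs {B0,B1,B3}
  DF⁺ = {B2,B3,B4}

Answer: ["B2", "B3", "B4"]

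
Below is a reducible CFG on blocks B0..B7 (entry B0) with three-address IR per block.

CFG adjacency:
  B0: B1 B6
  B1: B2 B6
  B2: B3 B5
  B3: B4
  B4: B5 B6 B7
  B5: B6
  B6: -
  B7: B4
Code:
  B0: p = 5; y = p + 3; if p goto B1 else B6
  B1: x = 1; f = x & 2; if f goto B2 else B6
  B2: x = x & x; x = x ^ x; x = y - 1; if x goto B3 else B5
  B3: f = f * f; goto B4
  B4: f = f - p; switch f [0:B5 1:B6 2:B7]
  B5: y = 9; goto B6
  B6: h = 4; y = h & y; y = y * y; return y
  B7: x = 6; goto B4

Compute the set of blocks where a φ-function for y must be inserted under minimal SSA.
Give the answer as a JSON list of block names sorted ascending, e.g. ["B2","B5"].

idom tree: B1←B0 B2←B1 B3←B2 B4←B3 B5←B2 B6←B0 B7←B4
Join-block Dom:
  B4: preds {B3,B7}: {B0,B1,B2,B3} ∩ {B0,B1,B2,B3,B4,B7} = {B0,B1,B2,B3}; idom=B3
  B5: preds {B2,B4}: {B0,B1,B2} ∩ {B0,B1,B2,B3,B4} = {B0,B1,B2}; idom=B2
  B6: preds {B0,B1,B4,B5}: {B0} ∩ {B0,B1} ∩ {B0,B1,B2,B3,B4} ∩ {B0,B1,B2,B5} = {B0}; idom=B0

DF derivation:
  join B4 pred B3: · stop@B3
  join B4 pred B7: B7→B4 stop@B3
  join B5 pred B2: · stop@B2
  join B5 pred B4: B4→B3 stop@B2
  join B6 pred B0: · stop@B0
  join B6 pred B1: B1 stop@B0
  join B6 pred B4: B4→B3→B2→B1 stop@B0
  join B6 pred B5: B5→B2→B1 stop@B0
  DF(B0)=∅
  DF(B1)={B6}
  DF(B2)={B6}
  DF(B3)={B5,B6}
  DF(B4)={B4,B5,B6}
  DF(B5)={B6}
  DF(B6)=∅
  DF(B7)={B4}

φ for y: defs {B0,B5,B6}
  DF⁺ = {B6}

Answer: ["B6"]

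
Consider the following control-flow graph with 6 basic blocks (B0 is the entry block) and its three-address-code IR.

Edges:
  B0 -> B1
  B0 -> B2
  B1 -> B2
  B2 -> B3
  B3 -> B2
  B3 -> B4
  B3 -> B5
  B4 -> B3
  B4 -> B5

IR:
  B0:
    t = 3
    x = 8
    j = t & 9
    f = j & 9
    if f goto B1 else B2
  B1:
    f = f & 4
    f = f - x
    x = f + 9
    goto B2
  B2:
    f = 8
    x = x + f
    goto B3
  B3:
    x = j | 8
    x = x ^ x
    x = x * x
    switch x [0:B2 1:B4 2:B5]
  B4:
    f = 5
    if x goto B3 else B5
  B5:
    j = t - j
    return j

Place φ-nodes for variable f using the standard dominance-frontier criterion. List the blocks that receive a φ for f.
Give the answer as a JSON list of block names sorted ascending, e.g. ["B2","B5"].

idom tree: B1←B0 B2←B0 B3←B2 B4←B3 B5←B3
Join-block Dom:
  B2: preds {B0,B1,B3}: {B0} ∩ {B0,B1} ∩ {B0,B2,B3} = {B0}; idom=B0
  B3: preds {B2,B4}: {B0,B2} ∩ {B0,B2,B3,B4} = {B0,B2}; idom=B2
  B5: preds {B3,B4}: {B0,B2,B3} ∩ {B0,B2,B3,B4} = {B0,B2,B3}; idom=B3

DF derivation:
  join B2 pred B0: · stop@B0
  join B2 pred B1: B1 stop@B0
  join B2 pred B3: B3→B2 stop@B0
  join B3 pred B2: · stop@B2
  join B3 pred B4: B4→B3 stop@B2
  join B5 pred B3: · stop@B3
  join B5 pred B4: B4 stop@B3
  DF(B0)=∅
  DF(B1)={B2}
  DF(B2)={B2}
  DF(B3)={B2,B3}
  DF(B4)={B3,B5}
  DF(B5)=∅

φ for f: defs {B0,B1,B2,B4}
  DF⁺ = {B2,B3,B5}

Answer: ["B2", "B3", "B5"]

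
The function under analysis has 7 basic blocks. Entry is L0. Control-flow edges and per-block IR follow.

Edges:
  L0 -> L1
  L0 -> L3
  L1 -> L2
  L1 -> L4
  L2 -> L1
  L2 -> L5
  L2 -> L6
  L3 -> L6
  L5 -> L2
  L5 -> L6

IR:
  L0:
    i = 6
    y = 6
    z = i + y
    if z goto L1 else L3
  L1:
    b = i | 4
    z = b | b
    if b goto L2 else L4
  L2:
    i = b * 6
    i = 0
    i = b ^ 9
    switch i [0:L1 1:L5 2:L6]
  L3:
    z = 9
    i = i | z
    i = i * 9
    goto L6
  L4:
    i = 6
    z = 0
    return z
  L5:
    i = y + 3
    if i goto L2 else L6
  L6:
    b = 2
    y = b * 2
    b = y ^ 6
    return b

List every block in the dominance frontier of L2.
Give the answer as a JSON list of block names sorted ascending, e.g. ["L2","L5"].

Answer: ["L1", "L2", "L6"]

Working:
idom tree: L1←L0 L2←L1 L3←L0 L4←L1 L5←L2 L6←L0
Join-block Dom:
  L1: preds {L0,L2}: {L0} ∩ {L0,L1,L2} = {L0}; idom=L0
  L2: preds {L1,L5}: {L0,L1} ∩ {L0,L1,L2,L5} = {L0,L1}; idom=L1
  L6: preds {L2,L3,L5}: {L0,L1,L2} ∩ {L0,L3} ∩ {L0,L1,L2,L5} = {L0}; idom=L0

DF walk-up:
  L1←L0: walk · to L0
  L1←L2: walk L2→L1 to L0
  L2←L1: walk · to L1
  L2←L5: walk L5→L2 to L1
  L6←L2: walk L2→L1 to L0
  L6←L3: walk L3 to L0
  L6←L5: walk L5→L2→L1 to L0
  DF(L0)=∅
  DF(L1)={L1,L6}
  DF(L2)={L1,L2,L6}
  DF(L3)={L6}
  DF(L4)=∅
  DF(L5)={L2,L6}
  DF(L6)=∅

DF(L2) = ["L1", "L2", "L6"]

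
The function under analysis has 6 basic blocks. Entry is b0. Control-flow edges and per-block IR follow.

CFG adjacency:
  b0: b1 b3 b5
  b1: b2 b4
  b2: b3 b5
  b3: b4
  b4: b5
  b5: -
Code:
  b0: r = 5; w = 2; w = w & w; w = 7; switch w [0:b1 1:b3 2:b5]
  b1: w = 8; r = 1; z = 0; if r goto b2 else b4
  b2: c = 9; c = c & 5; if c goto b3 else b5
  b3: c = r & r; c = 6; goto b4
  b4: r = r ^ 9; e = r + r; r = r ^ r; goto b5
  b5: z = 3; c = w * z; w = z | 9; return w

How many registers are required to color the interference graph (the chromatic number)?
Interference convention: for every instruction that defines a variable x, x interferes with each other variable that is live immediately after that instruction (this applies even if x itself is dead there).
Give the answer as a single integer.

Answer: 4

Analysis:
Block summaries:
  b0: def={r,w} ue=∅
  b1: def={r,w,z} ue=∅
  b2: def={c} ue=∅
  b3: def={c} ue={r}
  b4: def={e,r} ue={r}
  b5: def={c,w,z} ue={w}

Live sets:
  b0 li=∅ lo={r,w}
  b1 li=∅ lo={r,w}
  b2 li={r,w} lo={r,w}
  b3 li={r,w} lo={r,w}
  b4 li={r,w} lo={w}
  b5 li={w} lo=∅

Conflict graph:
  c↔{r,w,z}
  e↔{r,w}
  r↔{c,e,w,z}
  w↔{c,e,r,z}
  z↔{c,r,w}

Registers:
  lower bound: {c,r,w,z} mutually conflict ⇒ χ ≥ 4
  4-colouring: c0={r}  c1={w}  c2={c,e}  c3={z}
  χ = 4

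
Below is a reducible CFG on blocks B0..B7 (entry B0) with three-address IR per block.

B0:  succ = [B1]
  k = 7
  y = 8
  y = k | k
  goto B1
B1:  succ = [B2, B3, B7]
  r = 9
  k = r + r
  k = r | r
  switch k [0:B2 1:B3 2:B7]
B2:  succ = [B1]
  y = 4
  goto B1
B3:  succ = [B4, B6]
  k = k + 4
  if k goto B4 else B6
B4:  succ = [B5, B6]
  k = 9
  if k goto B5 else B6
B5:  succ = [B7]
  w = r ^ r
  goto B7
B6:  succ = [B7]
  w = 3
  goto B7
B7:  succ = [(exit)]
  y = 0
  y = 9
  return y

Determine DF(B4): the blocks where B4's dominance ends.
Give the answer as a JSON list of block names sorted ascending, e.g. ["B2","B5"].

Answer: ["B6", "B7"]

Analysis:
idom tree: B1←B0 B2←B1 B3←B1 B4←B3 B5←B4 B6←B3 B7←B1
Dom at joins:
  B1: preds {B0,B2}: {B0} ∩ {B0,B1,B2} = {B0}; idom=B0
  B6: preds {B3,B4}: {B0,B1,B3} ∩ {B0,B1,B3,B4} = {B0,B1,B3}; idom=B3
  B7: preds {B1,B5,B6}: {B0,B1} ∩ {B0,B1,B3,B4,B5} ∩ {B0,B1,B3,B6} = {B0,B1}; idom=B1

Frontier:
  B1←B0: walk · to B0
  B1←B2: walk B2→B1 to B0
  B6←B3: walk · to B3
  B6←B4: walk B4 to B3
  B7←B1: walk · to B1
  B7←B5: walk B5→B4→B3 to B1
  B7←B6: walk B6→B3 to B1
  B0 → ∅
  B1 → {B1}
  B2 → {B1}
  B3 → {B7}
  B4 → {B6,B7}
  B5 → {B7}
  B6 → {B7}
  B7 → ∅

DF(B4) = ["B6", "B7"]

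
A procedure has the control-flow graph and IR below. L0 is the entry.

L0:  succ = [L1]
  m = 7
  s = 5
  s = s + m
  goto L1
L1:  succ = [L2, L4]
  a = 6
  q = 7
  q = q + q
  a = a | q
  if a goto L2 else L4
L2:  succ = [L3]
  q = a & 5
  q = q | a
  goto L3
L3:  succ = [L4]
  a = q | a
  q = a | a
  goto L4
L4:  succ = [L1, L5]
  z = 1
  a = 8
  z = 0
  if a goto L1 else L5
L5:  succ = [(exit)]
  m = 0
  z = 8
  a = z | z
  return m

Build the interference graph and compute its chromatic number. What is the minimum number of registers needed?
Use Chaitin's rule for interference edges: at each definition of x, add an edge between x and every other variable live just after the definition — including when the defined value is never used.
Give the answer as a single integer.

def/use:
  L0: {m,s} / ∅
  L1: {a,q} / ∅
  L2: {q} / {a}
  L3: {a,q} / {a,q}
  L4: {a,z} / ∅
  L5: {a,m,z} / ∅

Live sets:
  L0: in=∅ out=∅
  L1: in=∅ out={a}
  L2: in={a} out={a,q}
  L3: in={a,q} out=∅
  L4: in=∅ out=∅
  L5: in=∅ out=∅

Interference:
  a↔{m,q,z}
  m↔{a,s,z}
  q↔{a}
  s↔{m}
  z↔{a,m}

Colouring:
  clique {a,m,z} ⇒ need ≥ 3
  assign a→R0 m→R1 q→R1 s→R0 z→R2 — no edge inside a register ⇒ χ ≤ 3
  χ = 3

Answer: 3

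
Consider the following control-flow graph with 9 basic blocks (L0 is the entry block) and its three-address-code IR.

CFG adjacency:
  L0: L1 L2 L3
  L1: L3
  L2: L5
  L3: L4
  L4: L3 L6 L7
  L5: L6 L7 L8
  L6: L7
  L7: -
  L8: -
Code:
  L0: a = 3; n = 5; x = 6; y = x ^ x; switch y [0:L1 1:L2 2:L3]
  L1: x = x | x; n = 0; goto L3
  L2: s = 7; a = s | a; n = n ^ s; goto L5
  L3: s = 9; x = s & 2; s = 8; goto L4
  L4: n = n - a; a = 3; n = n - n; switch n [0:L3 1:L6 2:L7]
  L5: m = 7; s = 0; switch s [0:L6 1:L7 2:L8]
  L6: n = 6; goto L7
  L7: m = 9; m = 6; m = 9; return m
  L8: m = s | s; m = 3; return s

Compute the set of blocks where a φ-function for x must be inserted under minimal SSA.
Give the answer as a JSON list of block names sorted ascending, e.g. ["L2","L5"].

idom tree: L1←L0 L2←L0 L3←L0 L4←L3 L5←L2 L6←L0 L7←L0 L8←L5
Dom at joins:
  L3: preds {L0,L1,L4}: {L0} ∩ {L0,L1} ∩ {L0,L3,L4} = {L0}; idom=L0
  L6: preds {L4,L5}: {L0,L3,L4} ∩ {L0,L2,L5} = {L0}; idom=L0
  L7: preds {L4,L5,L6}: {L0,L3,L4} ∩ {L0,L2,L5} ∩ {L0,L6} = {L0}; idom=L0

DF walk-up:
  join L3 pred L0: · stop@L0
  join L3 pred L1: L1 stop@L0
  join L3 pred L4: L4→L3 stop@L0
  join L6 pred L4: L4→L3 stop@L0
  join L6 pred L5: L5→L2 stop@L0
  join L7 pred L4: L4→L3 stop@L0
  join L7 pred L5: L5→L2 stop@L0
  join L7 pred L6: L6 stop@L0
  L0: DF=∅
  L1: DF={L3}
  L2: DF={L6,L7}
  L3: DF={L3,L6,L7}
  L4: DF={L3,L6,L7}
  L5: DF={L6,L7}
  L6: DF={L7}
  L7: DF=∅
  L8: DF=∅

φ for x: defs {L0,L1,L3}
  DF⁺ = {L3,L6,L7}

Answer: ["L3", "L6", "L7"]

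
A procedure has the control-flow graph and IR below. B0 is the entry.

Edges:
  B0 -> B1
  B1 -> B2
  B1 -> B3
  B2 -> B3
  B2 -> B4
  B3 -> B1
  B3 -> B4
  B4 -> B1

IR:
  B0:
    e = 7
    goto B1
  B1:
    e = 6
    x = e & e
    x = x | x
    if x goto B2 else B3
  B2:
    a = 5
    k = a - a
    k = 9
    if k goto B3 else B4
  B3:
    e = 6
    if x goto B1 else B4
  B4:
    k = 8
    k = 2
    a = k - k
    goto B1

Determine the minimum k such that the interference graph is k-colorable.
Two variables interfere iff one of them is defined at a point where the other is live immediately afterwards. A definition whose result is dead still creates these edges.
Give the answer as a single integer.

Answer: 2

Derivation:
def/use:
  B0: {e} / ∅
  B1: {e,x} / ∅
  B2: {a,k} / ∅
  B3: {e} / {x}
  B4: {a,k} / ∅

Backward fixpoint:
  live B0: ∅→∅
  live B1: ∅→{x}
  live B2: {x}→{x}
  live B3: {x}→∅
  live B4: ∅→∅

Conflict graph:
  a↔{x}
  e↔{x}
  k↔{x}
  x↔{a,e,k}

Registers:
  {a,x} pairwise interfere (2-clique) ⇒ χ ≥ 2
  2-colouring: c0={x}  c1={a,e,k}
  χ = 2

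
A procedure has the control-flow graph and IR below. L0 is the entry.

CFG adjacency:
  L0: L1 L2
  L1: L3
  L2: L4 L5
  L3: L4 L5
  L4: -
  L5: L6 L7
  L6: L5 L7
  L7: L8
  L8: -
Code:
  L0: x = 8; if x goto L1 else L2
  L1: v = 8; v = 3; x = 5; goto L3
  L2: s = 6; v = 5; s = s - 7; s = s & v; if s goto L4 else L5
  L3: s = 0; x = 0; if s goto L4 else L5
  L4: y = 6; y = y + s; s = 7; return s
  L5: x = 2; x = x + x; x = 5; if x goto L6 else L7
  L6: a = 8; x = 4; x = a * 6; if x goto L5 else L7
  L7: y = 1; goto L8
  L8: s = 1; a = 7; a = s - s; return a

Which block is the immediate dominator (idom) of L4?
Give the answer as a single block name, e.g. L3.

Answer: L0

Working:
idom tree: L1←L0 L2←L0 L3←L1 L4←L0 L5←L0 L6←L5 L7←L5 L8←L7
Dom∩ at merges:
  L4: preds {L2,L3}: {L0,L2} ∩ {L0,L1,L3} = {L0}; idom=L0
  L5: preds {L2,L3,L6}: {L0,L2} ∩ {L0,L1,L3} ∩ {L0,L5,L6} = {L0}; idom=L0
  L7: preds {L5,L6}: {L0,L5} ∩ {L0,L5,L6} = {L0,L5}; idom=L5

idom(L4) = L0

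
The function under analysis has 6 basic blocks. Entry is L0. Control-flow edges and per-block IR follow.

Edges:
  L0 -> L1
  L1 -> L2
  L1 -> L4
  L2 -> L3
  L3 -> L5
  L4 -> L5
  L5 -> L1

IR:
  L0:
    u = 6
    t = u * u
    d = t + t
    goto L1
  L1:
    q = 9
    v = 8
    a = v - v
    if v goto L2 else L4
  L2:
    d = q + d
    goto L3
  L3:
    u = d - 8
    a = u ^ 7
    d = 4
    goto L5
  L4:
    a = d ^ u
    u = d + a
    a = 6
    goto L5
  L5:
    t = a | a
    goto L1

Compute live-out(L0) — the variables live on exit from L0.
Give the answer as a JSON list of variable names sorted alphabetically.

def/use:
  L0 def {d,t,u} use ∅
  L1 def {a,q,v} use ∅
  L2 def {d} use {d,q}
  L3 def {a,d,u} use {d}
  L4 def {a,u} use {d,u}
  L5 def {t} use {a}

Backward fixpoint:
  L0: in=∅ out={d,u}
  L1: in={d,u} out={d,q,u}
  L2: in={d,q} out={d}
  L3: in={d} out={a,d,u}
  L4: in={d,u} out={a,d,u}
  L5: in={a,d,u} out={d,u}

live-out(L0) = ["d", "u"]

Answer: ["d", "u"]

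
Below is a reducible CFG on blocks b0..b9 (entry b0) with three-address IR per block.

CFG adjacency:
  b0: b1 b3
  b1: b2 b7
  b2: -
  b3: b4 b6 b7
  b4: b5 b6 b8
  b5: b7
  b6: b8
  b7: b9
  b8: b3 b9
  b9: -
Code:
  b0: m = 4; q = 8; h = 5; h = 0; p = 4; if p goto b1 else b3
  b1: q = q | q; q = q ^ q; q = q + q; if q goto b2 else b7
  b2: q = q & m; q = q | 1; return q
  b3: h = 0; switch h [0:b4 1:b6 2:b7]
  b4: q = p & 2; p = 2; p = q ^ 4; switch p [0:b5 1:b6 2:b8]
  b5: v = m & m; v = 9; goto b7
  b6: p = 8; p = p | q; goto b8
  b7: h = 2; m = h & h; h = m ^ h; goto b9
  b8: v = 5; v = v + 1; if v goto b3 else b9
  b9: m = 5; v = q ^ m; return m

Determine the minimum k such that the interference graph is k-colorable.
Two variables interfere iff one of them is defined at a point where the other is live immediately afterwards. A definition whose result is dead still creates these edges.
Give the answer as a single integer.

def/use:
  b0: def={h,m,p,q} ue=∅
  b1: def={q} ue={q}
  b2: def={q} ue={m,q}
  b3: def={h} ue=∅
  b4: def={p,q} ue={p}
  b5: def={v} ue={m}
  b6: def={p} ue={q}
  b7: def={h,m} ue=∅
  b8: def={v} ue=∅
  b9: def={m,v} ue={q}

Backward fixpoint:
  live b0: ∅→{m,p,q}
  live b1: {m,q}→{m,q}
  live b2: {m,q}→∅
  live b3: {m,p,q}→{m,p,q}
  live b4: {m,p}→{m,p,q}
  live b5: {m,q}→{q}
  live b6: {m,q}→{m,p,q}
  live b7: {q}→{q}
  live b8: {m,p,q}→{m,p,q}
  live b9: {q}→∅

Interfere edges:
  h — {m,p,q}
  m — {h,p,q,v}
  p — {h,m,q,v}
  q — {h,m,p,v}
  v — {m,p,q}

Chromatic number:
  clique {h,m,p,q} ⇒ need ≥ 4
  4-colouring: R0={m}  R1={p}  R2={q}  R3={h,v}
  χ = 4

Answer: 4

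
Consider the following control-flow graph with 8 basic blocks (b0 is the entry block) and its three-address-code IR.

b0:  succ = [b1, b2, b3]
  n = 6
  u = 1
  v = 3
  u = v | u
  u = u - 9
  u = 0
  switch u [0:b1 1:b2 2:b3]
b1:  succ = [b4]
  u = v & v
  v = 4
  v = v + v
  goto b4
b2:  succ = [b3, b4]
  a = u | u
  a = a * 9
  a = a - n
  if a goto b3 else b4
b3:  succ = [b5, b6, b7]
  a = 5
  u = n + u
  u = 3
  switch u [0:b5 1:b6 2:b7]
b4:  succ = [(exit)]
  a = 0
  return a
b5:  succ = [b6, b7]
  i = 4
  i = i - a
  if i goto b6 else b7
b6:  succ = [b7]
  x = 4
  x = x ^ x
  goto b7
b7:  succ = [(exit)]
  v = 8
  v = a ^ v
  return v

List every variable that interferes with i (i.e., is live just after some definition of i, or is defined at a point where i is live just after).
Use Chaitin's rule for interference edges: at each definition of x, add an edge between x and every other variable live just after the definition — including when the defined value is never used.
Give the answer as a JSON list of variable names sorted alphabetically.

Answer: ["a"]

Working:
Block summaries:
  b0: def={n,u,v} ue=∅
  b1: def={u,v} ue={v}
  b2: def={a} ue={n,u}
  b3: def={a,u} ue={n,u}
  b4: def={a} ue=∅
  b5: def={i} ue={a}
  b6: def={x} ue=∅
  b7: def={v} ue={a}

Backward fixpoint:
  b0: in=∅ out={n,u,v}
  b1: in={v} out=∅
  b2: in={n,u} out={n,u}
  b3: in={n,u} out={a}
  b4: in=∅ out=∅
  b5: in={a} out={a}
  b6: in={a} out={a}
  b7: in={a} out=∅

Conflict graph:
  a↔{i,n,u,v,x}
  i↔{a}
  n↔{a,u,v}
  u↔{a,n,v}
  v↔{a,n,u}
  x↔{a}

N(i) = ["a"]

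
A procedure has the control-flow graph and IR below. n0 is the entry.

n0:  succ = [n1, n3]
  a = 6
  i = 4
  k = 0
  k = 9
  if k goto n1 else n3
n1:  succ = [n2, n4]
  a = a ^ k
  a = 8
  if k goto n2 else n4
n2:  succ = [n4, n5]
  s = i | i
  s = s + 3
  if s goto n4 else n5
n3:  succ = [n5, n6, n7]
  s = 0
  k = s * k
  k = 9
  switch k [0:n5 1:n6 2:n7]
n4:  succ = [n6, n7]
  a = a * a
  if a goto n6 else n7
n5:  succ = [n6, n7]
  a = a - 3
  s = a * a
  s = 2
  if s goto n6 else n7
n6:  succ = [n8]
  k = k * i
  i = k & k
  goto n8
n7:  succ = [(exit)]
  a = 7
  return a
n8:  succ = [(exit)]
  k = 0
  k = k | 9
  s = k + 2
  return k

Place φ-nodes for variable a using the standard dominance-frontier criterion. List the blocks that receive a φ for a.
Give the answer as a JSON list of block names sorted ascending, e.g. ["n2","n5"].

Answer: ["n5", "n6", "n7"]

Derivation:
idom tree: n1←n0 n2←n1 n3←n0 n4←n1 n5←n0 n6←n0 n7←n0 n8←n6
Dom∩ at merges:
  n4: preds {n1,n2}: {n0,n1} ∩ {n0,n1,n2} = {n0,n1}; idom=n1
  n5: preds {n2,n3}: {n0,n1,n2} ∩ {n0,n3} = {n0}; idom=n0
  n6: preds {n3,n4,n5}: {n0,n3} ∩ {n0,n1,n4} ∩ {n0,n5} = {n0}; idom=n0
  n7: preds {n3,n4,n5}: {n0,n3} ∩ {n0,n1,n4} ∩ {n0,n5} = {n0}; idom=n0

DF derivation:
  join n4 pred n1: · stop@n1
  join n4 pred n2: n2 stop@n1
  join n5 pred n2: n2→n1 stop@n0
  join n5 pred n3: n3 stop@n0
  join n6 pred n3: n3 stop@n0
  join n6 pred n4: n4→n1 stop@n0
  join n6 pred n5: n5 stop@n0
  join n7 pred n3: n3 stop@n0
  join n7 pred n4: n4→n1 stop@n0
  join n7 pred n5: n5 stop@n0
  n0 → ∅
  n1 → {n5,n6,n7}
  n2 → {n4,n5}
  n3 → {n5,n6,n7}
  n4 → {n6,n7}
  n5 → {n6,n7}
  n6 → ∅
  n7 → ∅
  n8 → ∅

φ for a: defs {n0,n1,n4,n5,n7}
  DF⁺ = {n5,n6,n7}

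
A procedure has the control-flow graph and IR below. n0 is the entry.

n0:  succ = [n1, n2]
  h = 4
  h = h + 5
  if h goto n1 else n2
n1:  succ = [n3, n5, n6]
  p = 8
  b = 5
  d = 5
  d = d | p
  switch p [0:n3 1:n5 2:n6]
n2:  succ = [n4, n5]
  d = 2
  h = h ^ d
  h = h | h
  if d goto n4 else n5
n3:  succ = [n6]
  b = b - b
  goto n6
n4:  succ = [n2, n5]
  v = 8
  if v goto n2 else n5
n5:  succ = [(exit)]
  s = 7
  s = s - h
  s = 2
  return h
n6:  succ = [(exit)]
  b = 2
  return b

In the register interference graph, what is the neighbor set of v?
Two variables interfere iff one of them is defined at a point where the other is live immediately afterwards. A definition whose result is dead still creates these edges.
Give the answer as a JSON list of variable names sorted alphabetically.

Block summaries:
  n0 def {h} use ∅
  n1 def {b,d,p} use ∅
  n2 def {d,h} use {h}
  n3 def {b} use {b}
  n4 def {v} use ∅
  n5 def {s} use {h}
  n6 def {b} use ∅

Liveness:
  n0: in=∅ out={h}
  n1: in={h} out={b,h}
  n2: in={h} out={h}
  n3: in={b} out=∅
  n4: in={h} out={h}
  n5: in={h} out=∅
  n6: in=∅ out=∅

Interference:
  b↔{d,h,p}
  d↔{b,h,p}
  h↔{b,d,p,s,v}
  p↔{b,d,h}
  s↔{h}
  v↔{h}

N(v) = ["h"]

Answer: ["h"]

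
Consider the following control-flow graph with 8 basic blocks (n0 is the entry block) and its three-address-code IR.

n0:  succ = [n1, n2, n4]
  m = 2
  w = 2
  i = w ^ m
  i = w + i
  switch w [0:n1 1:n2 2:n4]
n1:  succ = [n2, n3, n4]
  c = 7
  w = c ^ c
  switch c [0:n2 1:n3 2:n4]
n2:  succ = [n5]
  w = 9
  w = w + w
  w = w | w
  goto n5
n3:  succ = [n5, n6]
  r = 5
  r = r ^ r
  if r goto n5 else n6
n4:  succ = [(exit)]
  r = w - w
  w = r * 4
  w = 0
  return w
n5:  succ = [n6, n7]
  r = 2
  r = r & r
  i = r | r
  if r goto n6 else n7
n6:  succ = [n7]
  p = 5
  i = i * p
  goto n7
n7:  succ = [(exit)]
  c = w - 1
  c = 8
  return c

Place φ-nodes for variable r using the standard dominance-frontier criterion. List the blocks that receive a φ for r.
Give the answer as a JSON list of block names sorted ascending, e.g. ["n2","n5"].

idom tree: n1←n0 n2←n0 n3←n1 n4←n0 n5←n0 n6←n0 n7←n0
Dom∩ at merges:
  n2: preds {n0,n1}: {n0} ∩ {n0,n1} = {n0}; idom=n0
  n4: preds {n0,n1}: {n0} ∩ {n0,n1} = {n0}; idom=n0
  n5: preds {n2,n3}: {n0,n2} ∩ {n0,n1,n3} = {n0}; idom=n0
  n6: preds {n3,n5}: {n0,n1,n3} ∩ {n0,n5} = {n0}; idom=n0
  n7: preds {n5,n6}: {n0,n5} ∩ {n0,n6} = {n0}; idom=n0

DF walk-up:
  join n2 pred n0: · stop@n0
  join n2 pred n1: n1 stop@n0
  join n4 pred n0: · stop@n0
  join n4 pred n1: n1 stop@n0
  join n5 pred n2: n2 stop@n0
  join n5 pred n3: n3→n1 stop@n0
  join n6 pred n3: n3→n1 stop@n0
  join n6 pred n5: n5 stop@n0
  join n7 pred n5: n5 stop@n0
  join n7 pred n6: n6 stop@n0
  n0 → ∅
  n1 → {n2,n4,n5,n6}
  n2 → {n5}
  n3 → {n5,n6}
  n4 → ∅
  n5 → {n6,n7}
  n6 → {n7}
  n7 → ∅

φ for r: defs {n3,n4,n5}
  DF⁺ = {n5,n6,n7}

Answer: ["n5", "n6", "n7"]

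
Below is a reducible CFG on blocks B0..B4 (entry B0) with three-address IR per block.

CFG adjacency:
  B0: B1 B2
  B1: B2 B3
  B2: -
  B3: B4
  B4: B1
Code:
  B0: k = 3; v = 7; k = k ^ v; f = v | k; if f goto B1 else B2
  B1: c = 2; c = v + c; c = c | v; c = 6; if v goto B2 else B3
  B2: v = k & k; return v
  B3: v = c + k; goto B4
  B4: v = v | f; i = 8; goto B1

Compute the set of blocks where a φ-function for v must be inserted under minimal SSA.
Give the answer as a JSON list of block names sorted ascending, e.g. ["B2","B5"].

Answer: ["B1", "B2"]

Working:
idom tree: B1←B0 B2←B0 B3←B1 B4←B3
Dom at joins:
  B1: preds {B0,B4}: {B0} ∩ {B0,B1,B3,B4} = {B0}; idom=B0
  B2: preds {B0,B1}: {B0} ∩ {B0,B1} = {B0}; idom=B0

Frontier:
  join B1 pred B0: · stop@B0
  join B1 pred B4: B4→B3→B1 stop@B0
  join B2 pred B0: · stop@B0
  join B2 pred B1: B1 stop@B0
  B0 → ∅
  B1 → {B1,B2}
  B2 → ∅
  B3 → {B1}
  B4 → {B1}

φ for v: defs {B0,B2,B3,B4}
  DF⁺ = {B1,B2}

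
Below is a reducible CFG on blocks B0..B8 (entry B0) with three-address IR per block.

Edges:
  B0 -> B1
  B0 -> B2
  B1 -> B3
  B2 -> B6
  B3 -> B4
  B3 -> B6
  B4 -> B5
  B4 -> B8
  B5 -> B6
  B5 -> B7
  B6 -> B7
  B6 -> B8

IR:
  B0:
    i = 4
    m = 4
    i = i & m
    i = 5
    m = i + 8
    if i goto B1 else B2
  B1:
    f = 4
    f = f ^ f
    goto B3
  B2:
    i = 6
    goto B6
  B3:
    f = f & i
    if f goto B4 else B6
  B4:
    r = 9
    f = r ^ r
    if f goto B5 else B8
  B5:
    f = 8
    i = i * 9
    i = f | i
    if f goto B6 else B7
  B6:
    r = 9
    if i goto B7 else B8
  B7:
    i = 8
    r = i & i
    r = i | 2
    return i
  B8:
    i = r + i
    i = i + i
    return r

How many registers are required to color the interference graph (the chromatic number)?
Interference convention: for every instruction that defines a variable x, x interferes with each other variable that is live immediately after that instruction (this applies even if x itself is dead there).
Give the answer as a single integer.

Answer: 3

Derivation:
def/use:
  B0: def={i,m} ue=∅
  B1: def={f} ue=∅
  B2: def={i} ue=∅
  B3: def={f} ue={f,i}
  B4: def={f,r} ue=∅
  B5: def={f,i} ue={i}
  B6: def={r} ue={i}
  B7: def={i,r} ue=∅
  B8: def={i} ue={i,r}

Live sets:
  live B0: ∅→{i}
  live B1: {i}→{f,i}
  live B2: ∅→{i}
  live B3: {f,i}→{i}
  live B4: {i}→{i,r}
  live B5: {i}→{i}
  live B6: {i}→{i,r}
  live B7: ∅→∅
  live B8: {i,r}→∅

Conflict graph:
  f↔{i,r}
  i↔{f,m,r}
  m↔{i}
  r↔{f,i}

Colouring:
  clique {f,i,r} ⇒ need ≥ 3
  3-colouring: R0={i}  R1={f,m}  R2={r}
  χ = 3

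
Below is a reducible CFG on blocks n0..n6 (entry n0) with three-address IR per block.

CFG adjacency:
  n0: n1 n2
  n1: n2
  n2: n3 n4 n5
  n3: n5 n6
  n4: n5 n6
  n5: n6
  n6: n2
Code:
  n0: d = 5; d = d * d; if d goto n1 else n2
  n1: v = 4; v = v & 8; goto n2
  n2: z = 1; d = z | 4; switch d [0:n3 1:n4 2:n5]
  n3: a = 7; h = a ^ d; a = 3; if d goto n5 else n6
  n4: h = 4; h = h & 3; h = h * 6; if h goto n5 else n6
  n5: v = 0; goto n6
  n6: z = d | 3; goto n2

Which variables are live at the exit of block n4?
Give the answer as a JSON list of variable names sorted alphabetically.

Answer: ["d"]

Derivation:
Block summaries:
  n0: {d} / ∅
  n1: {v} / ∅
  n2: {d,z} / ∅
  n3: {a,h} / {d}
  n4: {h} / ∅
  n5: {v} / ∅
  n6: {z} / {d}

Live sets:
  n0: in=∅ out=∅
  n1: in=∅ out=∅
  n2: in=∅ out={d}
  n3: in={d} out={d}
  n4: in={d} out={d}
  n5: in={d} out={d}
  n6: in={d} out=∅

live-out(n4) = ["d"]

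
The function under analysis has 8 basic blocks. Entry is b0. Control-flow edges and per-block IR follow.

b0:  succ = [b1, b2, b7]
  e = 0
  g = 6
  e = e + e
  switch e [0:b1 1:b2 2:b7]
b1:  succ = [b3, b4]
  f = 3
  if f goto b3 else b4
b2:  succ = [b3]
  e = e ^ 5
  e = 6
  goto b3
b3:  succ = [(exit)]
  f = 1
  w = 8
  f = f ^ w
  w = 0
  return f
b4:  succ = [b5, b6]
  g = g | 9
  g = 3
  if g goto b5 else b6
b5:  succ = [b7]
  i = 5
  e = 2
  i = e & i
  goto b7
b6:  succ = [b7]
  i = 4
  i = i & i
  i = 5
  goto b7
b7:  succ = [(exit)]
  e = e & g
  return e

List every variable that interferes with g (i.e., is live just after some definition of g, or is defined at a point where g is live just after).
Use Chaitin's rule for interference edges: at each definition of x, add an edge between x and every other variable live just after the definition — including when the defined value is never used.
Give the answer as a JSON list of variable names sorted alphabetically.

Answer: ["e", "f", "i"]

Working:
Per-block:
  b0: def={e,g} ue=∅
  b1: def={f} ue=∅
  b2: def={e} ue={e}
  b3: def={f,w} ue=∅
  b4: def={g} ue={g}
  b5: def={e,i} ue=∅
  b6: def={i} ue=∅
  b7: def={e} ue={e,g}

Backward fixpoint:
  live b0: ∅→{e,g}
  live b1: {e,g}→{e,g}
  live b2: {e}→∅
  live b3: ∅→∅
  live b4: {e,g}→{e,g}
  live b5: {g}→{e,g}
  live b6: {e,g}→{e,g}
  live b7: {e,g}→∅

Interference:
  e↔{f,g,i}
  f↔{e,g,w}
  g↔{e,f,i}
  i↔{e,g}
  w↔{f}

N(g) = ["e", "f", "i"]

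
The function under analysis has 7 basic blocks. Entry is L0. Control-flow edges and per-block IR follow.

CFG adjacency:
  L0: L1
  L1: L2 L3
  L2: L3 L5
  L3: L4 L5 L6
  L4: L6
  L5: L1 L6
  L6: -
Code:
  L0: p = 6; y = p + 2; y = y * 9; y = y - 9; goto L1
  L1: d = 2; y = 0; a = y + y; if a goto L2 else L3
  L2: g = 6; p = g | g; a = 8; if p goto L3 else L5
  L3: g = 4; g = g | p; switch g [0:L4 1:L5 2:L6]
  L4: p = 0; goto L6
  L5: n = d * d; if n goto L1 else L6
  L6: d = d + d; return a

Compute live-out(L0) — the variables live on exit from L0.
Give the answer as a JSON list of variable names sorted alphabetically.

Answer: ["p"]

Derivation:
def/use:
  L0: def={p,y} ue=∅
  L1: def={a,d,y} ue=∅
  L2: def={a,g,p} ue=∅
  L3: def={g} ue={p}
  L4: def={p} ue=∅
  L5: def={n} ue={d}
  L6: def={d} ue={a,d}

Backward fixpoint:
  L0 li=∅ lo={p}
  L1 li={p} lo={a,d,p}
  L2 li={d} lo={a,d,p}
  L3 li={a,d,p} lo={a,d,p}
  L4 li={a,d} lo={a,d}
  L5 li={a,d,p} lo={a,d,p}
  L6 li={a,d} lo=∅

live-out(L0) = ["p"]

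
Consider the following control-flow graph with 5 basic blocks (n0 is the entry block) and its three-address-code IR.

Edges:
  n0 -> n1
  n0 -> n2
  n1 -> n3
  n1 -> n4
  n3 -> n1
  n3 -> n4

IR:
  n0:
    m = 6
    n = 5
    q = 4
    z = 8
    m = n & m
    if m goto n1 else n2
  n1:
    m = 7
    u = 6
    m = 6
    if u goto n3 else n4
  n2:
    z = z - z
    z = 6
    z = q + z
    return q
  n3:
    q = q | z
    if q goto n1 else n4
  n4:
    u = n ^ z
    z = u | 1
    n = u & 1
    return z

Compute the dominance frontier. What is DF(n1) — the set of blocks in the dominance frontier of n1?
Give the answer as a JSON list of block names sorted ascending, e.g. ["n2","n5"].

Answer: ["n1"]

Analysis:
idom tree: n1←n0 n2←n0 n3←n1 n4←n1
Dom∩ at merges:
  n1: preds {n0,n3}: {n0} ∩ {n0,n1,n3} = {n0}; idom=n0
  n4: preds {n1,n3}: {n0,n1} ∩ {n0,n1,n3} = {n0,n1}; idom=n1

DF walk-up:
  join n1 pred n0: · stop@n0
  join n1 pred n3: n3→n1 stop@n0
  join n4 pred n1: · stop@n1
  join n4 pred n3: n3 stop@n1
  n0: DF=∅
  n1: DF={n1}
  n2: DF=∅
  n3: DF={n1,n4}
  n4: DF=∅

DF(n1) = ["n1"]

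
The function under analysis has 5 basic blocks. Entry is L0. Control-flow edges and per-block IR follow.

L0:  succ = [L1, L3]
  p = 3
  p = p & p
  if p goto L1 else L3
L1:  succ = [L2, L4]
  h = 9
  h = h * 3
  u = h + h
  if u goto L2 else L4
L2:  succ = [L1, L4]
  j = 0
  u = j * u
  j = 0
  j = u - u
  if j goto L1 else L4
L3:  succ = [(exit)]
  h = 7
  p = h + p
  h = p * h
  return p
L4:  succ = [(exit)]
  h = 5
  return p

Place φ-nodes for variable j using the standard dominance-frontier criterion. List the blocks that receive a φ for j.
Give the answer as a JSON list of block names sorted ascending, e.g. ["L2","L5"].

Answer: ["L1", "L4"]

Derivation:
idom tree: L1←L0 L2←L1 L3←L0 L4←L1
Dom at joins:
  L1: preds {L0,L2}: {L0} ∩ {L0,L1,L2} = {L0}; idom=L0
  L4: preds {L1,L2}: {L0,L1} ∩ {L0,L1,L2} = {L0,L1}; idom=L1

DF walk-up:
  L1←L0: walk · to L0
  L1←L2: walk L2→L1 to L0
  L4←L1: walk · to L1
  L4←L2: walk L2 to L1
  L0 → ∅
  L1 → {L1}
  L2 → {L1,L4}
  L3 → ∅
  L4 → ∅

φ for j: defs {L2}
  DF⁺ = {L1,L4}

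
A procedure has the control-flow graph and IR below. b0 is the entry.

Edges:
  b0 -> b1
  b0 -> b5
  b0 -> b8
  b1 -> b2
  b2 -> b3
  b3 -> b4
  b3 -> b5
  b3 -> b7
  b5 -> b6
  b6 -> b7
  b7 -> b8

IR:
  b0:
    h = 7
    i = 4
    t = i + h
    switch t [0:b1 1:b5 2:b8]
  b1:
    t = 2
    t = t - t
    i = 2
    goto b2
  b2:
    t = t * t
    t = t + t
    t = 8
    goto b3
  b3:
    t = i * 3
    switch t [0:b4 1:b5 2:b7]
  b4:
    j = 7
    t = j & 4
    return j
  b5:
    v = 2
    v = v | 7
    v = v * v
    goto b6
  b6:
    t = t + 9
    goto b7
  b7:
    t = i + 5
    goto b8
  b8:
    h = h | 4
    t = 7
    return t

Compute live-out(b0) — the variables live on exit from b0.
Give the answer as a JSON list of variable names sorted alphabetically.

Answer: ["h", "i", "t"]

Working:
Per-block:
  b0: def={h,i,t} ue=∅
  b1: def={i,t} ue=∅
  b2: def={t} ue={t}
  b3: def={t} ue={i}
  b4: def={j,t} ue=∅
  b5: def={v} ue=∅
  b6: def={t} ue={t}
  b7: def={t} ue={i}
  b8: def={h,t} ue={h}

Liveness:
  live b0: ∅→{h,i,t}
  live b1: {h}→{h,i,t}
  live b2: {h,i,t}→{h,i}
  live b3: {h,i}→{h,i,t}
  live b4: ∅→∅
  live b5: {h,i,t}→{h,i,t}
  live b6: {h,i,t}→{h,i}
  live b7: {h,i}→{h}
  live b8: {h}→∅

live-out(b0) = ["h", "i", "t"]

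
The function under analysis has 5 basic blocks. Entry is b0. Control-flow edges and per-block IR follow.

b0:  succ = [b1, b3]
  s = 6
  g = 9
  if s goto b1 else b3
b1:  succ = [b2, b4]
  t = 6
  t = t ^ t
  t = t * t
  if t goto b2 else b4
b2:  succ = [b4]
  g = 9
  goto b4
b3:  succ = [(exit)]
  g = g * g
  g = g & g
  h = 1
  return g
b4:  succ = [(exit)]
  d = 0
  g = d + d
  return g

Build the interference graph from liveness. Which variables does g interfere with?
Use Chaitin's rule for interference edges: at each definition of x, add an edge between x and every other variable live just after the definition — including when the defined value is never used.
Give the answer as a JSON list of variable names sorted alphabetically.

Answer: ["h", "s"]

Working:
def/use:
  b0: def={g,s} ue=∅
  b1: def={t} ue=∅
  b2: def={g} ue=∅
  b3: def={g,h} ue={g}
  b4: def={d,g} ue=∅

Backward fixpoint:
  live b0: ∅→{g}
  live b1: ∅→∅
  live b2: ∅→∅
  live b3: {g}→∅
  live b4: ∅→∅

Conflict graph:
  d↔∅
  g↔{h,s}
  h↔{g}
  s↔{g}
  t↔∅

N(g) = ["h", "s"]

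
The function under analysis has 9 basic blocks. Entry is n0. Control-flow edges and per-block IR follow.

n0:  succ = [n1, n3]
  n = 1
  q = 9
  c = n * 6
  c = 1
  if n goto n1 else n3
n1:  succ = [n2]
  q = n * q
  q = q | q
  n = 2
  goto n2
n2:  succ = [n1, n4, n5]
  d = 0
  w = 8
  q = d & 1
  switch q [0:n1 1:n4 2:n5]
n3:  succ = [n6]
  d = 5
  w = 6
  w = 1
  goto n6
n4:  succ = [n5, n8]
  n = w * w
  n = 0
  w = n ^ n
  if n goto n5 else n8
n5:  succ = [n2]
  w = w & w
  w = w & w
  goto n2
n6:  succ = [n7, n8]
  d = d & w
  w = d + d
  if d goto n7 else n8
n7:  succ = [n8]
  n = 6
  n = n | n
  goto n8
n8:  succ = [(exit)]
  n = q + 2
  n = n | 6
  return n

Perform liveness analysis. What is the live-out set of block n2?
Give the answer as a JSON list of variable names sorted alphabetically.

def/use:
  n0: {c,n,q} / ∅
  n1: {n,q} / {n,q}
  n2: {d,q,w} / ∅
  n3: {d,w} / ∅
  n4: {n,w} / {w}
  n5: {w} / {w}
  n6: {d,w} / {d,w}
  n7: {n} / ∅
  n8: {n} / {q}

Live sets:
  n0: in=∅ out={n,q}
  n1: in={n,q} out={n}
  n2: in={n} out={n,q,w}
  n3: in={q} out={d,q,w}
  n4: in={q,w} out={n,q,w}
  n5: in={n,w} out={n}
  n6: in={d,q,w} out={q}
  n7: in={q} out={q}
  n8: in={q} out=∅

live-out(n2) = ["n", "q", "w"]

Answer: ["n", "q", "w"]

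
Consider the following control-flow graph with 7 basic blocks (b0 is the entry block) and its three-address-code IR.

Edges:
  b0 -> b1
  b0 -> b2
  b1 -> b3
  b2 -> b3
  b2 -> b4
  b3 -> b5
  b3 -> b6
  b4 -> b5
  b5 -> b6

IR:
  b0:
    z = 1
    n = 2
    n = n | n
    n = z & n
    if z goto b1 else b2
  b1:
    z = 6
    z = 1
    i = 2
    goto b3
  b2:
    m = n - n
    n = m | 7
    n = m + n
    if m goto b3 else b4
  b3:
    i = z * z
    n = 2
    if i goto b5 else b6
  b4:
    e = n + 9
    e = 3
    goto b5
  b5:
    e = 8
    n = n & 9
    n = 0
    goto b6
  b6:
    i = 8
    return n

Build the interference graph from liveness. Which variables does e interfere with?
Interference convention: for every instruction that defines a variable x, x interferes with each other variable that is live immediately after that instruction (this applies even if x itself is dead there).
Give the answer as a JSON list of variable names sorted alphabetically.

Answer: ["n"]

Working:
Block summaries:
  b0: def={n,z} ue=∅
  b1: def={i,z} ue=∅
  b2: def={m,n} ue={n}
  b3: def={i,n} ue={z}
  b4: def={e} ue={n}
  b5: def={e,n} ue={n}
  b6: def={i} ue={n}

Live sets:
  b0 li=∅ lo={n,z}
  b1 li=∅ lo={z}
  b2 li={n,z} lo={n,z}
  b3 li={z} lo={n}
  b4 li={n} lo={n}
  b5 li={n} lo={n}
  b6 li={n} lo=∅

Interfere edges:
  e: {n}
  i: {n,z}
  m: {n,z}
  n: {e,i,m,z}
  z: {i,m,n}

N(e) = ["n"]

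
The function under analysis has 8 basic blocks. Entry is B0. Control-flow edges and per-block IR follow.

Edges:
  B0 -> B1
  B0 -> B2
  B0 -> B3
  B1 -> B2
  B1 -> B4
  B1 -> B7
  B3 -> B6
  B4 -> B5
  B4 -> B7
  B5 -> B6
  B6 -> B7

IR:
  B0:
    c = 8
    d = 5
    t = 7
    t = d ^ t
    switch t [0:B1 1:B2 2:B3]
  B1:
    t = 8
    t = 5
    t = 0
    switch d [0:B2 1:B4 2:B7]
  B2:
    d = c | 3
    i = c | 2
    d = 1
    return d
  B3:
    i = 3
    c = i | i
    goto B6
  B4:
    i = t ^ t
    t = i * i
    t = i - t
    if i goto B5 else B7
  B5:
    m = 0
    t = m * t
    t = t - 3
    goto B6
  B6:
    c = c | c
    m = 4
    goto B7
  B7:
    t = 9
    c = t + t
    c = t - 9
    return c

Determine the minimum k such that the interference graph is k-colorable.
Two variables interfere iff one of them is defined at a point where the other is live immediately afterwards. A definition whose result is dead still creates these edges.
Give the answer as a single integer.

Answer: 3

Working:
def/use:
  B0: {c,d,t} / ∅
  B1: {t} / {d}
  B2: {d,i} / {c}
  B3: {c,i} / ∅
  B4: {i,t} / {t}
  B5: {m,t} / {t}
  B6: {c,m} / {c}
  B7: {c,t} / ∅

Live sets:
  B0: in=∅ out={c,d}
  B1: in={c,d} out={c,t}
  B2: in={c} out=∅
  B3: in=∅ out={c}
  B4: in={c,t} out={c,t}
  B5: in={c,t} out={c}
  B6: in={c} out=∅
  B7: in=∅ out=∅

Interfere edges:
  c — {d,i,m,t}
  d — {c,t}
  i — {c,t}
  m — {c,t}
  t — {c,d,i,m}

Colouring:
  {c,d,t} pairwise interfere (3-clique) ⇒ χ ≥ 3
  3-colouring: c0={c}  c1={t}  c2={d,i,m}
  χ = 3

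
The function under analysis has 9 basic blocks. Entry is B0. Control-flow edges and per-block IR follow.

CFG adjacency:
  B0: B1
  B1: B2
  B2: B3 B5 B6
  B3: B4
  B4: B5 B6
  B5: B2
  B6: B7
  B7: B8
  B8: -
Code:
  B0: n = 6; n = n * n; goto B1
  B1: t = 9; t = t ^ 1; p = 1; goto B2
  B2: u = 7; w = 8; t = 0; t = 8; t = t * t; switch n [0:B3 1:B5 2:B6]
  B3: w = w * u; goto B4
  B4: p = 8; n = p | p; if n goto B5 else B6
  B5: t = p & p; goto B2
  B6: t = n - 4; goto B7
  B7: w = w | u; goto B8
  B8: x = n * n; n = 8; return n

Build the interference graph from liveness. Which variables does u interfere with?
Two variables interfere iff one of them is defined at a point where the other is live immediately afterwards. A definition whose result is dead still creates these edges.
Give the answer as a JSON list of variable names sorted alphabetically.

def/use:
  B0: {n} / ∅
  B1: {p,t} / ∅
  B2: {t,u,w} / {n}
  B3: {w} / {u,w}
  B4: {n,p} / ∅
  B5: {t} / {p}
  B6: {t} / {n}
  B7: {w} / {u,w}
  B8: {n,x} / {n}

Backward fixpoint:
  live B0: ∅→{n}
  live B1: {n}→{n,p}
  live B2: {n,p}→{n,p,u,w}
  live B3: {u,w}→{u,w}
  live B4: {u,w}→{n,p,u,w}
  live B5: {n,p}→{n,p}
  live B6: {n,u,w}→{n,u,w}
  live B7: {n,u,w}→{n}
  live B8: {n}→∅

Conflict graph:
  n↔{p,t,u,w}
  p↔{n,t,u,w}
  t↔{n,p,u,w}
  u↔{n,p,t,w}
  w↔{n,p,t,u}
  x↔∅

N(u) = ["n", "p", "t", "w"]

Answer: ["n", "p", "t", "w"]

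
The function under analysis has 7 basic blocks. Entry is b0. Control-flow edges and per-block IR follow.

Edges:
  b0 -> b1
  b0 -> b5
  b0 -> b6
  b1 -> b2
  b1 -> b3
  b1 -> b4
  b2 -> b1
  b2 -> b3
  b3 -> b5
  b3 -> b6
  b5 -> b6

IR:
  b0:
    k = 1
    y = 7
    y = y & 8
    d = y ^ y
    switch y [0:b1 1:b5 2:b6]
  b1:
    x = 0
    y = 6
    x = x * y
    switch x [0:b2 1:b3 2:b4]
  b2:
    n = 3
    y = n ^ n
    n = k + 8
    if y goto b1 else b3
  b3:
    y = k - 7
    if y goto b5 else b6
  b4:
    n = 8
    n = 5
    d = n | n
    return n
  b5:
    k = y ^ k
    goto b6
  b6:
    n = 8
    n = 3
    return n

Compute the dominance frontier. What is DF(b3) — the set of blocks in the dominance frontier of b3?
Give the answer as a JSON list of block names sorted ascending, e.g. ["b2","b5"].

idom tree: b1←b0 b2←b1 b3←b1 b4←b1 b5←b0 b6←b0
Dom∩ at merges:
  b1: preds {b0,b2}: {b0} ∩ {b0,b1,b2} = {b0}; idom=b0
  b3: preds {b1,b2}: {b0,b1} ∩ {b0,b1,b2} = {b0,b1}; idom=b1
  b5: preds {b0,b3}: {b0} ∩ {b0,b1,b3} = {b0}; idom=b0
  b6: preds {b0,b3,b5}: {b0} ∩ {b0,b1,b3} ∩ {b0,b5} = {b0}; idom=b0

Frontier:
  b1←b0: walk · to b0
  b1←b2: walk b2→b1 to b0
  b3←b1: walk · to b1
  b3←b2: walk b2 to b1
  b5←b0: walk · to b0
  b5←b3: walk b3→b1 to b0
  b6←b0: walk · to b0
  b6←b3: walk b3→b1 to b0
  b6←b5: walk b5 to b0
  b0: DF=∅
  b1: DF={b1,b5,b6}
  b2: DF={b1,b3}
  b3: DF={b5,b6}
  b4: DF=∅
  b5: DF={b6}
  b6: DF=∅

DF(b3) = ["b5", "b6"]

Answer: ["b5", "b6"]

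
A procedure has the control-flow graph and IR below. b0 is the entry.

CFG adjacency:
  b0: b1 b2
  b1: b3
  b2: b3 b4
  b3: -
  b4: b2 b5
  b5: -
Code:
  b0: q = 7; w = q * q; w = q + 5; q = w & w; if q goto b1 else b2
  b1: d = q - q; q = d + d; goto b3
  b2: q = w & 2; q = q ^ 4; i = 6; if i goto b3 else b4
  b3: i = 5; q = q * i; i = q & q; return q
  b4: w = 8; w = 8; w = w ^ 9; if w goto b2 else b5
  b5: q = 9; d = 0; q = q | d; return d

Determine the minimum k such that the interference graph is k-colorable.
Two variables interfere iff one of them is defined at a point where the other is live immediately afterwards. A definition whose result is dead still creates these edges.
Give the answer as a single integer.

Answer: 2

Working:
Per-block:
  b0 def {q,w} use ∅
  b1 def {d,q} use {q}
  b2 def {i,q} use {w}
  b3 def {i,q} use {q}
  b4 def {w} use ∅
  b5 def {d,q} use ∅

Live sets:
  live b0: ∅→{q,w}
  live b1: {q}→{q}
  live b2: {w}→{q}
  live b3: {q}→∅
  live b4: ∅→{w}
  live b5: ∅→∅

Conflict graph:
  d↔{q}
  i↔{q}
  q↔{d,i,w}
  w↔{q}

Colouring:
  clique {d,q} ⇒ need ≥ 2
  assign d→c1 i→c1 q→c0 w→c1 — no edge inside a register ⇒ χ ≤ 2
  χ = 2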